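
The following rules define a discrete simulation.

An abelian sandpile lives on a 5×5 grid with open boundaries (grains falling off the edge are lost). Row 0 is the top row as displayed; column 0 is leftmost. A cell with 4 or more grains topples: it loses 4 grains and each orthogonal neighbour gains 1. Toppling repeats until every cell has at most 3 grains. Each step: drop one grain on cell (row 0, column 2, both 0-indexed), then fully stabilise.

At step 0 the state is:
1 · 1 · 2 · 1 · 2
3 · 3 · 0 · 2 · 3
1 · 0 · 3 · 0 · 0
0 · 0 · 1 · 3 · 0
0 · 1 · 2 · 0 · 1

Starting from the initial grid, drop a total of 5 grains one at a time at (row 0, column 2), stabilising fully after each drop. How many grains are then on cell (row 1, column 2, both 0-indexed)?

0) 1 · 1 · 2 · 1 · 2
3 · 3 · 0 · 2 · 3
1 · 0 · 3 · 0 · 0
0 · 0 · 1 · 3 · 0
0 · 1 · 2 · 0 · 1
1) 1 · 1 · 3 · 1 · 2
3 · 3 · 0 · 2 · 3
1 · 0 · 3 · 0 · 0
0 · 0 · 1 · 3 · 0
0 · 1 · 2 · 0 · 1
2) 1 · 2 · 0 · 2 · 2
3 · 3 · 1 · 2 · 3
1 · 0 · 3 · 0 · 0
0 · 0 · 1 · 3 · 0
0 · 1 · 2 · 0 · 1
3) 1 · 2 · 1 · 2 · 2
3 · 3 · 1 · 2 · 3
1 · 0 · 3 · 0 · 0
0 · 0 · 1 · 3 · 0
0 · 1 · 2 · 0 · 1
4) 1 · 2 · 2 · 2 · 2
3 · 3 · 1 · 2 · 3
1 · 0 · 3 · 0 · 0
0 · 0 · 1 · 3 · 0
0 · 1 · 2 · 0 · 1
5) 1 · 2 · 3 · 2 · 2
3 · 3 · 1 · 2 · 3
1 · 0 · 3 · 0 · 0
0 · 0 · 1 · 3 · 0
0 · 1 · 2 · 0 · 1

1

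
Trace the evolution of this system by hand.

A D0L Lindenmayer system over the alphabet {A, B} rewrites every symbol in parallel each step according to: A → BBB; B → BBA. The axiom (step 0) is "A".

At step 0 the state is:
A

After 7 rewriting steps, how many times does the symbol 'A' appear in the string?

k=0  A
k=1  BBB
k=2  BBABBABBA
k=3  BBABBABBBBBABBABBBBBABBABBB
k=4  BBABBABBBBBABBABBBBBABBABBABBABBABBBBBABBABBBBBABBABBABBABBABBBBBABBABBBBBABBABBA
k=5  BBABBABBBBBABBABBBBBABBABBABBABBABBBBBABBABBBBBABBABBABBAB…ABBABBABBABBBBBABBABBBBBABBABBABBABBABBBBBABBABBBBBABBABBB  (len 243)
k=6  BBABBABBBBBABBABBBBBABBABBABBABBABBBBBABBABBBBBABBABBABBAB…ABBABBABBABBBBBABBABBBBBABBABBABBABBABBBBBABBABBBBBABBABBA  (len 729)
k=7  BBABBABBBBBABBABBBBBABBABBABBABBABBBBBABBABBBBBABBABBABBAB…ABBABBABBABBBBBABBABBBBBABBABBABBABBABBBBBABBABBBBBABBABBB  (len 2187)

546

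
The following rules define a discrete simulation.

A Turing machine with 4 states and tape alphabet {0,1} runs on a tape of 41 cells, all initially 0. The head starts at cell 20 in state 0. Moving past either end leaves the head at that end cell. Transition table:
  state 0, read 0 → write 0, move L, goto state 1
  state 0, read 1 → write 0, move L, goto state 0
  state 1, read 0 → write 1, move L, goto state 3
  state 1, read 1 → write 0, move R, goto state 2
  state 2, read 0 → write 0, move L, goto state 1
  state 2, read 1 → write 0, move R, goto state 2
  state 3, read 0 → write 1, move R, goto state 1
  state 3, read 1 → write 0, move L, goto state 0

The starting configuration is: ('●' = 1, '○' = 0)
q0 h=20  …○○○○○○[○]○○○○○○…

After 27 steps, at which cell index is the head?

gen 0: q0 h=20  …○○○○○○[○]○○○○○○…
gen 1: q1 h=19  …○○○○○○[○]○○○○○○…
gen 2: q3 h=18  …○○○○○○[○]●○○○○○…
gen 3: q1 h=19  …○○○○○●[●]○○○○○○…
gen 4: q2 h=20  …○○○○●○[○]○○○○○○…
gen 5: q1 h=19  …○○○○○●[○]○○○○○○…
gen 6: q3 h=18  …○○○○○○[●]●○○○○○…
gen 7: q0 h=17  …○○○○○○[○]○●○○○○…
gen 8: q1 h=16  …○○○○○○[○]○○●○○○…
gen 9: q3 h=15  …○○○○○○[○]●○○●○○…
gen 10: q1 h=16  …○○○○○●[●]○○●○○○…
gen 11: q2 h=17  …○○○○●○[○]○●○○○○…
gen 12: q1 h=16  …○○○○○●[○]○○●○○○…
gen 13: q3 h=15  …○○○○○○[●]●○○●○○…
gen 14: q0 h=14  …○○○○○○[○]○●○○●○…
gen 15: q1 h=13  …○○○○○○[○]○○●○○●…
gen 16: q3 h=12  …○○○○○○[○]●○○●○○…
gen 17: q1 h=13  …○○○○○●[●]○○●○○●…
gen 18: q2 h=14  …○○○○●○[○]○●○○●○…
gen 19: q1 h=13  …○○○○○●[○]○○●○○●…
gen 20: q3 h=12  …○○○○○○[●]●○○●○○…
gen 21: q0 h=11  …○○○○○○[○]○●○○●○…
gen 22: q1 h=10  …○○○○○○[○]○○●○○●…
gen 23: q3 h= 9  …○○○○○○[○]●○○●○○…
gen 24: q1 h=10  …○○○○○●[●]○○●○○●…
gen 25: q2 h=11  …○○○○●○[○]○●○○●○…
gen 26: q1 h=10  …○○○○○●[○]○○●○○●…
gen 27: q3 h= 9  …○○○○○○[●]●○○●○○…

9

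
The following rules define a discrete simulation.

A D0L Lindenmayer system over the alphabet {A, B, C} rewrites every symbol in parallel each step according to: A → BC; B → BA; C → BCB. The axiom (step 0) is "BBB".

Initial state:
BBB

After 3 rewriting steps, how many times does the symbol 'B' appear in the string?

t=0: BBB
t=1: BABABA
t=2: BABCBABCBABC
t=3: BABCBABCBBABCBABCBBABCBABCB

15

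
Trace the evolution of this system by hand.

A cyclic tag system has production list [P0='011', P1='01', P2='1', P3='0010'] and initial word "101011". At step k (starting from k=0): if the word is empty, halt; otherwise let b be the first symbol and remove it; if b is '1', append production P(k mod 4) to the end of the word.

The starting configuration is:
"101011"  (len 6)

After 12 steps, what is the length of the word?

16

step 0: "101011"  (len 6)
step 1: "01011011"  (len 8)
step 2: "1011011"  (len 7)
step 3: "0110111"  (len 7)
step 4: "110111"  (len 6)
step 5: "10111011"  (len 8)
step 6: "011101101"  (len 9)
step 7: "11101101"  (len 8)
step 8: "11011010010"  (len 11)
step 9: "1011010010011"  (len 13)
step 10: "01101001001101"  (len 14)
step 11: "1101001001101"  (len 13)
step 12: "1010010011010010"  (len 16)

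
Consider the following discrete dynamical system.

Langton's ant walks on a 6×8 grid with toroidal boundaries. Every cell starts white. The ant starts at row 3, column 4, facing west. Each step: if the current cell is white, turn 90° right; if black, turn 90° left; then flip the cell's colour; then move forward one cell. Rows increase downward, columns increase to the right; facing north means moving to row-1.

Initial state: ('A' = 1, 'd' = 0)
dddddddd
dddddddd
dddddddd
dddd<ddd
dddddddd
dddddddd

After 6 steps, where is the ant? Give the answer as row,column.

[0] dddddddd
dddddddd
dddddddd
dddd<ddd
dddddddd
dddddddd
[1] dddddddd
dddddddd
dddd^ddd
ddddAddd
dddddddd
dddddddd
[2] dddddddd
dddddddd
ddddA>dd
ddddAddd
dddddddd
dddddddd
[3] dddddddd
dddddddd
ddddAAdd
ddddAvdd
dddddddd
dddddddd
[4] dddddddd
dddddddd
ddddAAdd
dddd<Add
dddddddd
dddddddd
[5] dddddddd
dddddddd
ddddAAdd
dddddAdd
ddddvddd
dddddddd
[6] dddddddd
dddddddd
ddddAAdd
dddddAdd
ddd<Addd
dddddddd

4,3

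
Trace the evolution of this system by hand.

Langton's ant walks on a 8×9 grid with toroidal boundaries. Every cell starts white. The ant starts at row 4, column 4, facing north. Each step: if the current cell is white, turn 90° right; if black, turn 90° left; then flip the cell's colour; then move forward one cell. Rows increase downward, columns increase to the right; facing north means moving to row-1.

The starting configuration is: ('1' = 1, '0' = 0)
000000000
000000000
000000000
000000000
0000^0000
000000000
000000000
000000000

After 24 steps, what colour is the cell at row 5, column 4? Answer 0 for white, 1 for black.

k=0  000000000
000000000
000000000
000000000
0000^0000
000000000
000000000
000000000
k=1  000000000
000000000
000000000
000000000
00001>000
000000000
000000000
000000000
k=2  000000000
000000000
000000000
000000000
000011000
00000v000
000000000
000000000
k=3  000000000
000000000
000000000
000000000
000011000
0000<1000
000000000
000000000
k=4  000000000
000000000
000000000
000000000
0000^1000
000011000
000000000
000000000
k=5  000000000
000000000
000000000
000000000
000<01000
000011000
000000000
000000000
k=6  000000000
000000000
000000000
000^00000
000101000
000011000
000000000
000000000
k=7  000000000
000000000
000000000
0001>0000
000101000
000011000
000000000
000000000
k=8  000000000
000000000
000000000
000110000
0001v1000
000011000
000000000
000000000
k=9  000000000
000000000
000000000
000110000
000<11000
000011000
000000000
000000000
k=10  000000000
000000000
000000000
000110000
000011000
000v11000
000000000
000000000
k=11  000000000
000000000
000000000
000110000
000011000
00<111000
000000000
000000000
k=12  000000000
000000000
000000000
000110000
00^011000
001111000
000000000
000000000
k=13  000000000
000000000
000000000
000110000
001>11000
001111000
000000000
000000000
k=14  000000000
000000000
000000000
000110000
001111000
001v11000
000000000
000000000
k=15  000000000
000000000
000000000
000110000
001111000
0010>1000
000000000
000000000
k=16  000000000
000000000
000000000
000110000
0011^1000
001001000
000000000
000000000
k=17  000000000
000000000
000000000
000110000
001<01000
001001000
000000000
000000000
k=18  000000000
000000000
000000000
000110000
001001000
001v01000
000000000
000000000
k=19  000000000
000000000
000000000
000110000
001001000
00<101000
000000000
000000000
k=20  000000000
000000000
000000000
000110000
001001000
000101000
00v000000
000000000
k=21  000000000
000000000
000000000
000110000
001001000
000101000
0<1000000
000000000
k=22  000000000
000000000
000000000
000110000
001001000
0^0101000
011000000
000000000
k=23  000000000
000000000
000000000
000110000
001001000
01>101000
011000000
000000000
k=24  000000000
000000000
000000000
000110000
001001000
011101000
01v000000
000000000

0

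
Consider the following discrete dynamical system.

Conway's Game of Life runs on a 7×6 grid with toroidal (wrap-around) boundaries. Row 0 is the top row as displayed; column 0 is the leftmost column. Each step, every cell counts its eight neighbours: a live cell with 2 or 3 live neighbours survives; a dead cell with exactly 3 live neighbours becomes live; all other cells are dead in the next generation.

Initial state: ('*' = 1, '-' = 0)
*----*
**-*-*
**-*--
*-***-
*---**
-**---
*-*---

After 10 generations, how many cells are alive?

8

0) *----*
**-*-*
**-*--
*-***-
*---**
-**---
*-*---
1) --*-*-
------
------
--*---
*---*-
--**--
*-*--*
2) -*-*-*
------
------
------
-**---
*-***-
--*-**
3) *-**-*
------
------
------
-**---
*---*-
------
4) ------
------
------
------
-*----
-*----
**-**-
5) ------
------
------
------
------
-*----
***---
6) -*----
------
------
------
------
***---
***---
7) ***---
------
------
------
-*----
*-*---
------
8) -*----
-*----
------
------
-*----
-*----
*-*---
9) ***---
------
------
------
------
***---
*-*---
10) *-*---
-*----
------
------
-*----
*-*---
---*-*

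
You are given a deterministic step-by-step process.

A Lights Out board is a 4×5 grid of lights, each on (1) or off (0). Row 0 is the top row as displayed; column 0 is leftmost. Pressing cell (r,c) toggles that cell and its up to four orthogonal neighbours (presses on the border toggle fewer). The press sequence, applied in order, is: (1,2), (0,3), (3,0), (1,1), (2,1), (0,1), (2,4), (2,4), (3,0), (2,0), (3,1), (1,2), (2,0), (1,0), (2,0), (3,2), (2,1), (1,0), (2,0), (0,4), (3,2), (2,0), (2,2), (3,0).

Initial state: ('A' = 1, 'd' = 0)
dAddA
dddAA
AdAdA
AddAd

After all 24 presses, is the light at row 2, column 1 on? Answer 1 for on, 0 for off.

0

k=0  dAddA
dddAA
AdAdA
AddAd
k=1  dAAdA
dAAdA
AdddA
AddAd
k=2  dAdAd
dAAAA
AdddA
AddAd
k=3  dAdAd
dAAAA
ddddA
dAdAd
k=4  dddAd
AddAA
dAddA
dAdAd
k=5  dddAd
AAdAA
AdAdA
dddAd
k=6  AAAAd
AddAA
AdAdA
dddAd
k=7  AAAAd
AddAd
AdAAd
dddAA
k=8  AAAAd
AddAA
AdAdA
dddAd
k=9  AAAAd
AddAA
ddAdA
AAdAd
k=10  AAAAd
dddAA
AAAdA
dAdAd
k=11  AAAAd
dddAA
AdAdA
AdAAd
k=12  AAdAd
dAAdA
AdddA
AdAAd
k=13  AAdAd
AAAdA
dAddA
ddAAd
k=14  dAdAd
ddAdA
AAddA
ddAAd
k=15  dAdAd
AdAdA
ddddA
AdAAd
k=16  dAdAd
AdAdA
ddAdA
AAddd
k=17  dAdAd
AAAdA
AAddA
Adddd
k=18  AAdAd
ddAdA
dAddA
Adddd
k=19  AAdAd
AdAdA
AdddA
ddddd
k=20  AAddA
AdAdd
AdddA
ddddd
k=21  AAddA
AdAdd
AdAdA
dAAAd
k=22  AAddA
ddAdd
dAAdA
AAAAd
k=23  AAddA
ddddd
dddAA
AAdAd
k=24  AAddA
ddddd
AddAA
dddAd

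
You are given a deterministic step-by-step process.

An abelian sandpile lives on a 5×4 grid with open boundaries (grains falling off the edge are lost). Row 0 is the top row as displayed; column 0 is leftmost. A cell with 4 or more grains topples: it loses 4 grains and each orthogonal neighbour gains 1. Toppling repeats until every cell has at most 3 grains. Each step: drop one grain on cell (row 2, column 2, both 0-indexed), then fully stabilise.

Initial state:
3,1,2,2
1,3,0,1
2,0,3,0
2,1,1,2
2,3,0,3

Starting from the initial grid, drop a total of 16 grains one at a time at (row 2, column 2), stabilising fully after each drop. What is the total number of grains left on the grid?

44

t=0: 3,1,2,2
1,3,0,1
2,0,3,0
2,1,1,2
2,3,0,3
t=1: 3,1,2,2
1,3,1,1
2,1,0,1
2,1,2,2
2,3,0,3
t=2: 3,1,2,2
1,3,1,1
2,1,1,1
2,1,2,2
2,3,0,3
t=3: 3,1,2,2
1,3,1,1
2,1,2,1
2,1,2,2
2,3,0,3
t=4: 3,1,2,2
1,3,1,1
2,1,3,1
2,1,2,2
2,3,0,3
t=5: 3,1,2,2
1,3,2,1
2,2,0,2
2,1,3,2
2,3,0,3
t=6: 3,1,2,2
1,3,2,1
2,2,1,2
2,1,3,2
2,3,0,3
t=7: 3,1,2,2
1,3,2,1
2,2,2,2
2,1,3,2
2,3,0,3
t=8: 3,1,2,2
1,3,2,1
2,2,3,2
2,1,3,2
2,3,0,3
t=9: 3,1,2,2
1,3,3,1
2,3,1,3
2,2,0,3
2,3,1,3
t=10: 3,1,2,2
1,3,3,1
2,3,2,3
2,2,0,3
2,3,1,3
t=11: 3,1,2,2
1,3,3,1
2,3,3,3
2,2,0,3
2,3,1,3
t=12: 3,2,3,2
2,1,1,3
3,1,3,1
2,3,2,1
2,3,2,0
t=13: 3,2,3,2
2,1,2,3
3,2,0,2
2,3,3,1
2,3,2,0
t=14: 3,2,3,2
2,1,2,3
3,2,1,2
2,3,3,1
2,3,2,0
t=15: 3,2,3,2
2,1,2,3
3,2,2,2
2,3,3,1
2,3,2,0
t=16: 3,2,3,2
2,1,2,3
3,2,3,2
2,3,3,1
2,3,2,0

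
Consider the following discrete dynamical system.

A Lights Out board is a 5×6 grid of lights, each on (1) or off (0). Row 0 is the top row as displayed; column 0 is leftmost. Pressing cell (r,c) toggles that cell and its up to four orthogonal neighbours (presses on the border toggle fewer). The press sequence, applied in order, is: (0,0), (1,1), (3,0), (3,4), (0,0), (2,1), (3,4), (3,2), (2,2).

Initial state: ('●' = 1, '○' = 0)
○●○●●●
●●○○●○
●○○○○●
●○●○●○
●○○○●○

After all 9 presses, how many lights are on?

16

t=0: ○●○●●●
●●○○●○
●○○○○●
●○●○●○
●○○○●○
t=1: ●○○●●●
○●○○●○
●○○○○●
●○●○●○
●○○○●○
t=2: ●●○●●●
●○●○●○
●●○○○●
●○●○●○
●○○○●○
t=3: ●●○●●●
●○●○●○
○●○○○●
○●●○●○
○○○○●○
t=4: ●●○●●●
●○●○●○
○●○○●●
○●●●○●
○○○○○○
t=5: ○○○●●●
○○●○●○
○●○○●●
○●●●○●
○○○○○○
t=6: ○○○●●●
○●●○●○
●○●○●●
○○●●○●
○○○○○○
t=7: ○○○●●●
○●●○●○
●○●○○●
○○●○●○
○○○○●○
t=8: ○○○●●●
○●●○●○
●○○○○●
○●○●●○
○○●○●○
t=9: ○○○●●●
○●○○●○
●●●●○●
○●●●●○
○○●○●○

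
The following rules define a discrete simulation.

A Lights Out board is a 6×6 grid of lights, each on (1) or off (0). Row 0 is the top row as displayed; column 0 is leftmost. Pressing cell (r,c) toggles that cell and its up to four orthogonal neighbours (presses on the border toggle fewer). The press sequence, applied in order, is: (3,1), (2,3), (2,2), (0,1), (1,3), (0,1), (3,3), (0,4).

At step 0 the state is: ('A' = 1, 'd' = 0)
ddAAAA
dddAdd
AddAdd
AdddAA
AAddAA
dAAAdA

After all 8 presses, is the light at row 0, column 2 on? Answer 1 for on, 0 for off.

0) ddAAAA
dddAdd
AddAdd
AdddAA
AAddAA
dAAAdA
1) ddAAAA
dddAdd
AAdAdd
dAAdAA
AdddAA
dAAAdA
2) ddAAAA
dddddd
AAAdAd
dAAAAA
AdddAA
dAAAdA
3) ddAAAA
ddAddd
AddAAd
dAdAAA
AdddAA
dAAAdA
4) AAdAAA
dAAddd
AddAAd
dAdAAA
AdddAA
dAAAdA
5) AAddAA
dAdAAd
AdddAd
dAdAAA
AdddAA
dAAAdA
6) ddAdAA
dddAAd
AdddAd
dAdAAA
AdddAA
dAAAdA
7) ddAdAA
dddAAd
AddAAd
dAAddA
AddAAA
dAAAdA
8) ddAAdd
dddAdd
AddAAd
dAAddA
AddAAA
dAAAdA

1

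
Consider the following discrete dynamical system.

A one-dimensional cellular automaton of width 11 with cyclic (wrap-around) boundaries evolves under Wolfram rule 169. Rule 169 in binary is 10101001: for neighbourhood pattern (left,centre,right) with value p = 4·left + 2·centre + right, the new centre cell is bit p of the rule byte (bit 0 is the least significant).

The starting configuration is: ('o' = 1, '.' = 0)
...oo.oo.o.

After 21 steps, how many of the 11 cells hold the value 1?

7

0) ...oo.oo.o.
1) oo.o.oo.o..
2) o.o.oo.o...
3) .o.oo.o..o.
4) ..oo.o.....
5) o.o.o..oooo
6) .o.o...oooo
7) o.o..o.ooo.
8) .o....ooo.o
9) o..oo.oo.o.
10) ...o.oo.o.o
11) .o..oo.o.o.
12) ....o.o.o..
13) ooo..o.o..o
14) oo....o...o
15) o..oo...o.o
16) ...o..o..oo
17) .o.......o.
18) ...ooooo...
19) oo.oooo..oo
20) o.oooo...oo
21) .oooo..o.oo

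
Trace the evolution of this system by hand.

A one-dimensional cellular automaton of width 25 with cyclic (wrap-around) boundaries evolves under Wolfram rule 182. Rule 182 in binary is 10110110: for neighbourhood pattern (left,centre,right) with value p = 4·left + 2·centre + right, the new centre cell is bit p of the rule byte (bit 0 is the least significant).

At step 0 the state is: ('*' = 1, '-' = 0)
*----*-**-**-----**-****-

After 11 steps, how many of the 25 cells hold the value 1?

17

t=0: *----*-**-**-----**-****-
t=1: **--***--*--*---*--*-**-*
t=2: *-**-*-*******-******--*-
t=3: **--***-*****-*-****-****
t=4: *-**-*-*-***-***-**-*-***
t=5: -*--*****-*-*-*-*--***-**
t=6: ****-***-**********-*-*--
t=7: -**-*-*-*-********-******
t=8: *--*******-******-*-****-
t=9: ***-*****-*-****-***-**-*
t=10: **-*-***-***-**-*-*-*--*-
t=11: --***-*-*-*-*--**********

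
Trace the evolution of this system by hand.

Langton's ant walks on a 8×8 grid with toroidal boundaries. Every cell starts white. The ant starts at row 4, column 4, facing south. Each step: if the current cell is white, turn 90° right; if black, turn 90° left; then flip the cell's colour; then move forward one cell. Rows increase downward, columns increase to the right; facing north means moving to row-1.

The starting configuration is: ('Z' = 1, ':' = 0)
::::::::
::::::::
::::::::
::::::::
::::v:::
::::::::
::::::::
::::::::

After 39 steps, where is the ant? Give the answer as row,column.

k=0  ::::::::
::::::::
::::::::
::::::::
::::v:::
::::::::
::::::::
::::::::
k=1  ::::::::
::::::::
::::::::
::::::::
:::<Z:::
::::::::
::::::::
::::::::
k=2  ::::::::
::::::::
::::::::
:::^::::
:::ZZ:::
::::::::
::::::::
::::::::
k=3  ::::::::
::::::::
::::::::
:::Z>:::
:::ZZ:::
::::::::
::::::::
::::::::
k=4  ::::::::
::::::::
::::::::
:::ZZ:::
:::Zv:::
::::::::
::::::::
::::::::
k=5  ::::::::
::::::::
::::::::
:::ZZ:::
:::Z:>::
::::::::
::::::::
::::::::
k=6  ::::::::
::::::::
::::::::
:::ZZ:::
:::Z:Z::
:::::v::
::::::::
::::::::
k=7  ::::::::
::::::::
::::::::
:::ZZ:::
:::Z:Z::
::::<Z::
::::::::
::::::::
k=8  ::::::::
::::::::
::::::::
:::ZZ:::
:::Z^Z::
::::ZZ::
::::::::
::::::::
k=9  ::::::::
::::::::
::::::::
:::ZZ:::
:::ZZ>::
::::ZZ::
::::::::
::::::::
k=10  ::::::::
::::::::
::::::::
:::ZZ^::
:::ZZ:::
::::ZZ::
::::::::
::::::::
k=11  ::::::::
::::::::
::::::::
:::ZZZ>:
:::ZZ:::
::::ZZ::
::::::::
::::::::
k=12  ::::::::
::::::::
::::::::
:::ZZZZ:
:::ZZ:v:
::::ZZ::
::::::::
::::::::
k=13  ::::::::
::::::::
::::::::
:::ZZZZ:
:::ZZ<Z:
::::ZZ::
::::::::
::::::::
k=14  ::::::::
::::::::
::::::::
:::ZZ^Z:
:::ZZZZ:
::::ZZ::
::::::::
::::::::
k=15  ::::::::
::::::::
::::::::
:::Z<:Z:
:::ZZZZ:
::::ZZ::
::::::::
::::::::
k=16  ::::::::
::::::::
::::::::
:::Z::Z:
:::ZvZZ:
::::ZZ::
::::::::
::::::::
k=17  ::::::::
::::::::
::::::::
:::Z::Z:
:::Z:>Z:
::::ZZ::
::::::::
::::::::
k=18  ::::::::
::::::::
::::::::
:::Z:^Z:
:::Z::Z:
::::ZZ::
::::::::
::::::::
k=19  ::::::::
::::::::
::::::::
:::Z:Z>:
:::Z::Z:
::::ZZ::
::::::::
::::::::
k=20  ::::::::
::::::::
::::::^:
:::Z:Z::
:::Z::Z:
::::ZZ::
::::::::
::::::::
k=21  ::::::::
::::::::
::::::Z>
:::Z:Z::
:::Z::Z:
::::ZZ::
::::::::
::::::::
k=22  ::::::::
::::::::
::::::ZZ
:::Z:Z:v
:::Z::Z:
::::ZZ::
::::::::
::::::::
k=23  ::::::::
::::::::
::::::ZZ
:::Z:Z<Z
:::Z::Z:
::::ZZ::
::::::::
::::::::
k=24  ::::::::
::::::::
::::::^Z
:::Z:ZZZ
:::Z::Z:
::::ZZ::
::::::::
::::::::
k=25  ::::::::
::::::::
:::::<:Z
:::Z:ZZZ
:::Z::Z:
::::ZZ::
::::::::
::::::::
k=26  ::::::::
:::::^::
:::::Z:Z
:::Z:ZZZ
:::Z::Z:
::::ZZ::
::::::::
::::::::
k=27  ::::::::
:::::Z>:
:::::Z:Z
:::Z:ZZZ
:::Z::Z:
::::ZZ::
::::::::
::::::::
k=28  ::::::::
:::::ZZ:
:::::ZvZ
:::Z:ZZZ
:::Z::Z:
::::ZZ::
::::::::
::::::::
k=29  ::::::::
:::::ZZ:
:::::<ZZ
:::Z:ZZZ
:::Z::Z:
::::ZZ::
::::::::
::::::::
k=30  ::::::::
:::::ZZ:
::::::ZZ
:::Z:vZZ
:::Z::Z:
::::ZZ::
::::::::
::::::::
k=31  ::::::::
:::::ZZ:
::::::ZZ
:::Z::>Z
:::Z::Z:
::::ZZ::
::::::::
::::::::
k=32  ::::::::
:::::ZZ:
::::::^Z
:::Z:::Z
:::Z::Z:
::::ZZ::
::::::::
::::::::
k=33  ::::::::
:::::ZZ:
:::::<:Z
:::Z:::Z
:::Z::Z:
::::ZZ::
::::::::
::::::::
k=34  ::::::::
:::::^Z:
:::::Z:Z
:::Z:::Z
:::Z::Z:
::::ZZ::
::::::::
::::::::
k=35  ::::::::
::::<:Z:
:::::Z:Z
:::Z:::Z
:::Z::Z:
::::ZZ::
::::::::
::::::::
k=36  ::::^:::
::::Z:Z:
:::::Z:Z
:::Z:::Z
:::Z::Z:
::::ZZ::
::::::::
::::::::
k=37  ::::Z>::
::::Z:Z:
:::::Z:Z
:::Z:::Z
:::Z::Z:
::::ZZ::
::::::::
::::::::
k=38  ::::ZZ::
::::ZvZ:
:::::Z:Z
:::Z:::Z
:::Z::Z:
::::ZZ::
::::::::
::::::::
k=39  ::::ZZ::
::::<ZZ:
:::::Z:Z
:::Z:::Z
:::Z::Z:
::::ZZ::
::::::::
::::::::

1,4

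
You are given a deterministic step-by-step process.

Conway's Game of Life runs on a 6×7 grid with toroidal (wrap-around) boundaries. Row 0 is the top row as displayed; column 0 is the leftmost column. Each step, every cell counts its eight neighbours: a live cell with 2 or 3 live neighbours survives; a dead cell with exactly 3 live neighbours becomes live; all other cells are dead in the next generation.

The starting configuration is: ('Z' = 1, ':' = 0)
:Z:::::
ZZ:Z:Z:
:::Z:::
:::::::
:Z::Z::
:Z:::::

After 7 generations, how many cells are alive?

2

[0] :Z:::::
ZZ:Z:Z:
:::Z:::
:::::::
:Z::Z::
:Z:::::
[1] :Z:::::
ZZ::Z::
::Z:Z::
:::::::
:::::::
ZZZ::::
[2] :::::::
ZZZZ:::
:Z:Z:::
:::::::
:Z:::::
ZZZ::::
[3] :::Z:::
ZZ:Z:::
ZZ:Z:::
::Z::::
ZZZ::::
ZZZ::::
[4] :::Z:::
ZZ:ZZ::
Z::Z:::
:::Z:::
Z::Z:::
Z::Z:::
[5] ZZ:Z:::
ZZ:ZZ::
ZZ:Z:::
::ZZZ::
::ZZZ::
::ZZZ::
[6] Z::::::
:::ZZ:Z
Z::::::
:::::::
:Z:::Z:
:::::::
[7] :::::::
Z:::::Z
:::::::
:::::::
:::::::
:::::::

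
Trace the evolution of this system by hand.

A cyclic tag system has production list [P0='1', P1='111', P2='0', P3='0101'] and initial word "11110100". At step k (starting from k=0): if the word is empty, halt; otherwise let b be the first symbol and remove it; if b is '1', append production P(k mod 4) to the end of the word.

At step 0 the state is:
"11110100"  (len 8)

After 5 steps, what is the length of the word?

k=0  "11110100"  (len 8)
k=1  "11101001"  (len 8)
k=2  "1101001111"  (len 10)
k=3  "1010011110"  (len 10)
k=4  "0100111100101"  (len 13)
k=5  "100111100101"  (len 12)

12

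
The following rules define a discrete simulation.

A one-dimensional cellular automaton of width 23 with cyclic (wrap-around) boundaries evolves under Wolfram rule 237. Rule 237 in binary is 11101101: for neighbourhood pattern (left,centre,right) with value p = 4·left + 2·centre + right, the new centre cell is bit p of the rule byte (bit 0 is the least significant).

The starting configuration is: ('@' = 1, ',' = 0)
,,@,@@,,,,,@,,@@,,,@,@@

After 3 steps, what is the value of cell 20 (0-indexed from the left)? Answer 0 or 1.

gen 0: ,,@,@@,,,,,@,,@@,,,@,@@
gen 1: ,,@@@@,@@@,@,,@@,@,@@@@
gen 2: ,,@@@@@@@@@@,,@@@@@@@@@
gen 3: ,,@@@@@@@@@@,,@@@@@@@@@

1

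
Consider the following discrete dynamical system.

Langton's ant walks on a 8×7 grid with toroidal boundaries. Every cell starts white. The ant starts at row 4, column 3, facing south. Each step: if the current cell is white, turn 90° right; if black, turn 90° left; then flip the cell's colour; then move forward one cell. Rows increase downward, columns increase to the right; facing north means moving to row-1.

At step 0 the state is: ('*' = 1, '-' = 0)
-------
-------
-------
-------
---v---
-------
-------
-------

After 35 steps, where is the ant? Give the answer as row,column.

1,3

[0] -------
-------
-------
-------
---v---
-------
-------
-------
[1] -------
-------
-------
-------
--<*---
-------
-------
-------
[2] -------
-------
-------
--^----
--**---
-------
-------
-------
[3] -------
-------
-------
--*>---
--**---
-------
-------
-------
[4] -------
-------
-------
--**---
--*v---
-------
-------
-------
[5] -------
-------
-------
--**---
--*->--
-------
-------
-------
[6] -------
-------
-------
--**---
--*-*--
----v--
-------
-------
[7] -------
-------
-------
--**---
--*-*--
---<*--
-------
-------
[8] -------
-------
-------
--**---
--*^*--
---**--
-------
-------
[9] -------
-------
-------
--**---
--**>--
---**--
-------
-------
[10] -------
-------
-------
--**^--
--**---
---**--
-------
-------
[11] -------
-------
-------
--***>-
--**---
---**--
-------
-------
[12] -------
-------
-------
--****-
--**-v-
---**--
-------
-------
[13] -------
-------
-------
--****-
--**<*-
---**--
-------
-------
[14] -------
-------
-------
--**^*-
--****-
---**--
-------
-------
[15] -------
-------
-------
--*<-*-
--****-
---**--
-------
-------
[16] -------
-------
-------
--*--*-
--*v**-
---**--
-------
-------
[17] -------
-------
-------
--*--*-
--*->*-
---**--
-------
-------
[18] -------
-------
-------
--*-^*-
--*--*-
---**--
-------
-------
[19] -------
-------
-------
--*-*>-
--*--*-
---**--
-------
-------
[20] -------
-------
-----^-
--*-*--
--*--*-
---**--
-------
-------
[21] -------
-------
-----*>
--*-*--
--*--*-
---**--
-------
-------
[22] -------
-------
-----**
--*-*-v
--*--*-
---**--
-------
-------
[23] -------
-------
-----**
--*-*<*
--*--*-
---**--
-------
-------
[24] -------
-------
-----^*
--*-***
--*--*-
---**--
-------
-------
[25] -------
-------
----<-*
--*-***
--*--*-
---**--
-------
-------
[26] -------
----^--
----*-*
--*-***
--*--*-
---**--
-------
-------
[27] -------
----*>-
----*-*
--*-***
--*--*-
---**--
-------
-------
[28] -------
----**-
----*v*
--*-***
--*--*-
---**--
-------
-------
[29] -------
----**-
----<**
--*-***
--*--*-
---**--
-------
-------
[30] -------
----**-
-----**
--*-v**
--*--*-
---**--
-------
-------
[31] -------
----**-
-----**
--*-->*
--*--*-
---**--
-------
-------
[32] -------
----**-
-----^*
--*---*
--*--*-
---**--
-------
-------
[33] -------
----**-
----<-*
--*---*
--*--*-
---**--
-------
-------
[34] -------
----^*-
----*-*
--*---*
--*--*-
---**--
-------
-------
[35] -------
---<-*-
----*-*
--*---*
--*--*-
---**--
-------
-------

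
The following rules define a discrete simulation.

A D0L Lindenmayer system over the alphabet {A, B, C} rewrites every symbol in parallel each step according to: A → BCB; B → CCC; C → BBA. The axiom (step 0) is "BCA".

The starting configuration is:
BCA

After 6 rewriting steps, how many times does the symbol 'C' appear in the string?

[0] BCA
[1] CCCBBABCB
[2] BBABBABBACCCCCCBCBCCCBBACCC
[3] CCCCCCBCBCCCCCCBCBCCCCCCBCBBBABBABBABBABBABBACCCBBACCCBBABBABBACCCCCCBCBBBABBABBA
[4] BBABBABBABBABBABBACCCBBACCCBBABBABBABBABBABBACCCBBACCCBBAB…CBCBBBABBABBABBABBABBACCCBBACCCCCCCCCBCBCCCCCCBCBCCCCCCBCB  (len 243)
[5] CCCCCCBCBCCCCCCBCBCCCCCCBCBCCCCCCBCBCCCCCCBCBCCCCCCBCBBBAB…ACCCBBABBABBABBABBABBACCCBBACCCBBABBABBABBABBABBACCCBBACCC  (len 729)
[6] BBABBABBABBABBABBACCCBBACCCBBABBABBABBABBABBACCCBBACCCBBAB…CBCBCCCCCCBCBCCCCCCBCBCCCCCCBCBBBABBABBACCCCCCBCBBBABBABBA  (len 2187)

1009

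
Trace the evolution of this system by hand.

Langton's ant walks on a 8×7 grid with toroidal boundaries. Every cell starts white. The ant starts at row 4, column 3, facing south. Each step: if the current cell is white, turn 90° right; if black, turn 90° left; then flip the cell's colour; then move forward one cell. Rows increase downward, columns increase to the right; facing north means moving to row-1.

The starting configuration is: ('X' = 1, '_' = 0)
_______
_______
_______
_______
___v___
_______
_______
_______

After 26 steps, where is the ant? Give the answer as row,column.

gen 0: _______
_______
_______
_______
___v___
_______
_______
_______
gen 1: _______
_______
_______
_______
__<X___
_______
_______
_______
gen 2: _______
_______
_______
__^____
__XX___
_______
_______
_______
gen 3: _______
_______
_______
__X>___
__XX___
_______
_______
_______
gen 4: _______
_______
_______
__XX___
__Xv___
_______
_______
_______
gen 5: _______
_______
_______
__XX___
__X_>__
_______
_______
_______
gen 6: _______
_______
_______
__XX___
__X_X__
____v__
_______
_______
gen 7: _______
_______
_______
__XX___
__X_X__
___<X__
_______
_______
gen 8: _______
_______
_______
__XX___
__X^X__
___XX__
_______
_______
gen 9: _______
_______
_______
__XX___
__XX>__
___XX__
_______
_______
gen 10: _______
_______
_______
__XX^__
__XX___
___XX__
_______
_______
gen 11: _______
_______
_______
__XXX>_
__XX___
___XX__
_______
_______
gen 12: _______
_______
_______
__XXXX_
__XX_v_
___XX__
_______
_______
gen 13: _______
_______
_______
__XXXX_
__XX<X_
___XX__
_______
_______
gen 14: _______
_______
_______
__XX^X_
__XXXX_
___XX__
_______
_______
gen 15: _______
_______
_______
__X<_X_
__XXXX_
___XX__
_______
_______
gen 16: _______
_______
_______
__X__X_
__XvXX_
___XX__
_______
_______
gen 17: _______
_______
_______
__X__X_
__X_>X_
___XX__
_______
_______
gen 18: _______
_______
_______
__X_^X_
__X__X_
___XX__
_______
_______
gen 19: _______
_______
_______
__X_X>_
__X__X_
___XX__
_______
_______
gen 20: _______
_______
_____^_
__X_X__
__X__X_
___XX__
_______
_______
gen 21: _______
_______
_____X>
__X_X__
__X__X_
___XX__
_______
_______
gen 22: _______
_______
_____XX
__X_X_v
__X__X_
___XX__
_______
_______
gen 23: _______
_______
_____XX
__X_X<X
__X__X_
___XX__
_______
_______
gen 24: _______
_______
_____^X
__X_XXX
__X__X_
___XX__
_______
_______
gen 25: _______
_______
____<_X
__X_XXX
__X__X_
___XX__
_______
_______
gen 26: _______
____^__
____X_X
__X_XXX
__X__X_
___XX__
_______
_______

1,4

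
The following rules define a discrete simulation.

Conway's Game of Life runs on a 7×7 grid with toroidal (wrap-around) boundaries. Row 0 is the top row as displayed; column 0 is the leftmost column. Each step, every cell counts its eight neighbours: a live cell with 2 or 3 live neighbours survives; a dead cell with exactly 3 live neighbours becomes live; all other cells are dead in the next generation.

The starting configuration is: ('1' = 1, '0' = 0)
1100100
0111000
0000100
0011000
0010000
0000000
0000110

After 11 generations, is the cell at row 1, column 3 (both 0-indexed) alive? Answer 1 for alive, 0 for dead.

1

step 0: 1100100
0111000
0000100
0011000
0010000
0000000
0000110
step 1: 1100110
1111100
0100100
0011000
0011000
0000000
0000110
step 2: 1000000
0000001
1000100
0100100
0011000
0001100
0000111
step 3: 1000000
1000001
1000010
0110100
0010000
0010000
0001111
step 4: 1000100
1100000
1000010
0111000
0010000
0010110
0001111
step 5: 1101100
1100000
1000001
0111000
0000100
0010001
0000001
step 6: 0110001
0010000
0000001
1111000
0100000
0000010
0111011
step 7: 0000011
1110000
1001000
1110000
1100000
1100111
0101111
step 8: 0001000
1110000
0001001
0010001
0000010
0001000
0111000
step 9: 1001000
1111000
0001001
0000011
0000000
0001100
0001100
step 10: 1000000
1101101
0101111
0000011
0000110
0001100
0010000
step 11: 1011001
0101000
0101000
1001000
0001001
0001110
0001000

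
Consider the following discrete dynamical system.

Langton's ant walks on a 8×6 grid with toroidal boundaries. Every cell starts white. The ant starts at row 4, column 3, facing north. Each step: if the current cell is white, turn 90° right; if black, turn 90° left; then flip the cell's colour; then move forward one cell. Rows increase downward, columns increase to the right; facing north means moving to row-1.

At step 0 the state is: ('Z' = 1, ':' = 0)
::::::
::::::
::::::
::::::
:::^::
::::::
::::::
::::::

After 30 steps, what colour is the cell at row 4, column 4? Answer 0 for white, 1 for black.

1

t=0: ::::::
::::::
::::::
::::::
:::^::
::::::
::::::
::::::
t=1: ::::::
::::::
::::::
::::::
:::Z>:
::::::
::::::
::::::
t=2: ::::::
::::::
::::::
::::::
:::ZZ:
::::v:
::::::
::::::
t=3: ::::::
::::::
::::::
::::::
:::ZZ:
:::<Z:
::::::
::::::
t=4: ::::::
::::::
::::::
::::::
:::^Z:
:::ZZ:
::::::
::::::
t=5: ::::::
::::::
::::::
::::::
::<:Z:
:::ZZ:
::::::
::::::
t=6: ::::::
::::::
::::::
::^:::
::Z:Z:
:::ZZ:
::::::
::::::
t=7: ::::::
::::::
::::::
::Z>::
::Z:Z:
:::ZZ:
::::::
::::::
t=8: ::::::
::::::
::::::
::ZZ::
::ZvZ:
:::ZZ:
::::::
::::::
t=9: ::::::
::::::
::::::
::ZZ::
::<ZZ:
:::ZZ:
::::::
::::::
t=10: ::::::
::::::
::::::
::ZZ::
:::ZZ:
::vZZ:
::::::
::::::
t=11: ::::::
::::::
::::::
::ZZ::
:::ZZ:
:<ZZZ:
::::::
::::::
t=12: ::::::
::::::
::::::
::ZZ::
:^:ZZ:
:ZZZZ:
::::::
::::::
t=13: ::::::
::::::
::::::
::ZZ::
:Z>ZZ:
:ZZZZ:
::::::
::::::
t=14: ::::::
::::::
::::::
::ZZ::
:ZZZZ:
:ZvZZ:
::::::
::::::
t=15: ::::::
::::::
::::::
::ZZ::
:ZZZZ:
:Z:>Z:
::::::
::::::
t=16: ::::::
::::::
::::::
::ZZ::
:ZZ^Z:
:Z::Z:
::::::
::::::
t=17: ::::::
::::::
::::::
::ZZ::
:Z<:Z:
:Z::Z:
::::::
::::::
t=18: ::::::
::::::
::::::
::ZZ::
:Z::Z:
:Zv:Z:
::::::
::::::
t=19: ::::::
::::::
::::::
::ZZ::
:Z::Z:
:<Z:Z:
::::::
::::::
t=20: ::::::
::::::
::::::
::ZZ::
:Z::Z:
::Z:Z:
:v::::
::::::
t=21: ::::::
::::::
::::::
::ZZ::
:Z::Z:
::Z:Z:
<Z::::
::::::
t=22: ::::::
::::::
::::::
::ZZ::
:Z::Z:
^:Z:Z:
ZZ::::
::::::
t=23: ::::::
::::::
::::::
::ZZ::
:Z::Z:
Z>Z:Z:
ZZ::::
::::::
t=24: ::::::
::::::
::::::
::ZZ::
:Z::Z:
ZZZ:Z:
Zv::::
::::::
t=25: ::::::
::::::
::::::
::ZZ::
:Z::Z:
ZZZ:Z:
Z:>:::
::::::
t=26: ::::::
::::::
::::::
::ZZ::
:Z::Z:
ZZZ:Z:
Z:Z:::
::v:::
t=27: ::::::
::::::
::::::
::ZZ::
:Z::Z:
ZZZ:Z:
Z:Z:::
:<Z:::
t=28: ::::::
::::::
::::::
::ZZ::
:Z::Z:
ZZZ:Z:
Z^Z:::
:ZZ:::
t=29: ::::::
::::::
::::::
::ZZ::
:Z::Z:
ZZZ:Z:
ZZ>:::
:ZZ:::
t=30: ::::::
::::::
::::::
::ZZ::
:Z::Z:
ZZ^:Z:
ZZ::::
:ZZ:::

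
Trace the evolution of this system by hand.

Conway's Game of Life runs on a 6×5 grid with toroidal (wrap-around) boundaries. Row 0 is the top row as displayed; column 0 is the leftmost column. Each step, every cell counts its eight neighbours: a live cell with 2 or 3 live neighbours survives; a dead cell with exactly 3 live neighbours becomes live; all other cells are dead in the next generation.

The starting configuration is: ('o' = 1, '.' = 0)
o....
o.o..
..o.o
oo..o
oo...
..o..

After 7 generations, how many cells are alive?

5

t=0: o....
o.o..
..o.o
oo..o
oo...
..o..
t=1: .....
o..oo
..o.o
..ooo
..o.o
o....
t=2: o....
o..oo
.oo..
ooo.o
ooo.o
.....
t=3: o....
o.ooo
.....
....o
..o.o
....o
t=4: oo...
oo.oo
o....
...o.
o...o
o..oo
t=5: .....
..o..
oooo.
o....
o....
...o.
t=6: .....
..oo.
o.ooo
o.o..
....o
.....
t=7: .....
.oo..
o....
o.o..
.....
.....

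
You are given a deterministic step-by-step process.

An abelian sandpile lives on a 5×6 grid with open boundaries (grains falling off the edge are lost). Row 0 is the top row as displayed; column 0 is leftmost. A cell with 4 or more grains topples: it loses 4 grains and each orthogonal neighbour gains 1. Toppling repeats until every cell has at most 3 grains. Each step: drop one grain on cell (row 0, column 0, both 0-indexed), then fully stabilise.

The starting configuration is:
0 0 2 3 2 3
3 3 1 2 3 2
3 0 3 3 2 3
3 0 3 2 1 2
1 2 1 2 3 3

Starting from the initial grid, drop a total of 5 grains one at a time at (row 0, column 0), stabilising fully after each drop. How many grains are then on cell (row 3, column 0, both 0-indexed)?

0

k=0  0 0 2 3 2 3
3 3 1 2 3 2
3 0 3 3 2 3
3 0 3 2 1 2
1 2 1 2 3 3
k=1  1 0 2 3 2 3
3 3 1 2 3 2
3 0 3 3 2 3
3 0 3 2 1 2
1 2 1 2 3 3
k=2  2 0 2 3 2 3
3 3 1 2 3 2
3 0 3 3 2 3
3 0 3 2 1 2
1 2 1 2 3 3
k=3  3 0 2 3 2 3
3 3 1 2 3 2
3 0 3 3 2 3
3 0 3 2 1 2
1 2 1 2 3 3
k=4  1 2 2 3 2 3
2 0 2 2 3 2
1 2 3 3 2 3
0 1 3 2 1 2
2 2 1 2 3 3
k=5  2 2 2 3 2 3
2 0 2 2 3 2
1 2 3 3 2 3
0 1 3 2 1 2
2 2 1 2 3 3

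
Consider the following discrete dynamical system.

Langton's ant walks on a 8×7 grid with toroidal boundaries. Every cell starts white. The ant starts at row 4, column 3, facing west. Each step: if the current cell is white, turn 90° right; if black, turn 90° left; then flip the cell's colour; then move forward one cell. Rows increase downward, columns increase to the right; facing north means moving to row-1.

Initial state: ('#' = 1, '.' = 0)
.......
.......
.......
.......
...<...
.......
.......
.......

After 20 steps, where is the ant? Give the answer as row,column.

0) .......
.......
.......
.......
...<...
.......
.......
.......
1) .......
.......
.......
...^...
...#...
.......
.......
.......
2) .......
.......
.......
...#>..
...#...
.......
.......
.......
3) .......
.......
.......
...##..
...#v..
.......
.......
.......
4) .......
.......
.......
...##..
...<#..
.......
.......
.......
5) .......
.......
.......
...##..
....#..
...v...
.......
.......
6) .......
.......
.......
...##..
....#..
..<#...
.......
.......
7) .......
.......
.......
...##..
..^.#..
..##...
.......
.......
8) .......
.......
.......
...##..
..#>#..
..##...
.......
.......
9) .......
.......
.......
...##..
..###..
..#v...
.......
.......
10) .......
.......
.......
...##..
..###..
..#.>..
.......
.......
11) .......
.......
.......
...##..
..###..
..#.#..
....v..
.......
12) .......
.......
.......
...##..
..###..
..#.#..
...<#..
.......
13) .......
.......
.......
...##..
..###..
..#^#..
...##..
.......
14) .......
.......
.......
...##..
..###..
..##>..
...##..
.......
15) .......
.......
.......
...##..
..##^..
..##...
...##..
.......
16) .......
.......
.......
...##..
..#<...
..##...
...##..
.......
17) .......
.......
.......
...##..
..#....
..#v...
...##..
.......
18) .......
.......
.......
...##..
..#....
..#.>..
...##..
.......
19) .......
.......
.......
...##..
..#....
..#.#..
...#v..
.......
20) .......
.......
.......
...##..
..#....
..#.#..
...#.>.
.......

6,5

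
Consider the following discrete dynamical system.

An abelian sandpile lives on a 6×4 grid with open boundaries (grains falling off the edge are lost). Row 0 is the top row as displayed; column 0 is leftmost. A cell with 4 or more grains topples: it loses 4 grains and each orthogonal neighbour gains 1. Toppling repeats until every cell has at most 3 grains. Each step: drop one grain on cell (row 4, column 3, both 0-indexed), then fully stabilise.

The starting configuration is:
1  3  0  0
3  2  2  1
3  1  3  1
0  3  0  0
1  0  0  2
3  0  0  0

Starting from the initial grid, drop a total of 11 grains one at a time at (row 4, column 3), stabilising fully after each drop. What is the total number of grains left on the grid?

step 0: 1  3  0  0
3  2  2  1
3  1  3  1
0  3  0  0
1  0  0  2
3  0  0  0
step 1: 1  3  0  0
3  2  2  1
3  1  3  1
0  3  0  0
1  0  0  3
3  0  0  0
step 2: 1  3  0  0
3  2  2  1
3  1  3  1
0  3  0  1
1  0  1  0
3  0  0  1
step 3: 1  3  0  0
3  2  2  1
3  1  3  1
0  3  0  1
1  0  1  1
3  0  0  1
step 4: 1  3  0  0
3  2  2  1
3  1  3  1
0  3  0  1
1  0  1  2
3  0  0  1
step 5: 1  3  0  0
3  2  2  1
3  1  3  1
0  3  0  1
1  0  1  3
3  0  0  1
step 6: 1  3  0  0
3  2  2  1
3  1  3  1
0  3  0  2
1  0  2  0
3  0  0  2
step 7: 1  3  0  0
3  2  2  1
3  1  3  1
0  3  0  2
1  0  2  1
3  0  0  2
step 8: 1  3  0  0
3  2  2  1
3  1  3  1
0  3  0  2
1  0  2  2
3  0  0  2
step 9: 1  3  0  0
3  2  2  1
3  1  3  1
0  3  0  2
1  0  2  3
3  0  0  2
step 10: 1  3  0  0
3  2  2  1
3  1  3  1
0  3  0  3
1  0  3  0
3  0  0  3
step 11: 1  3  0  0
3  2  2  1
3  1  3  1
0  3  0  3
1  0  3  1
3  0  0  3

37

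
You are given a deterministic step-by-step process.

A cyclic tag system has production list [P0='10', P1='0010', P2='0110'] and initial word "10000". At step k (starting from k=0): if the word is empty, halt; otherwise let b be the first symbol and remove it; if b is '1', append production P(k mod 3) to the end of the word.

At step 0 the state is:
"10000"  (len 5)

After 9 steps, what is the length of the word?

t=0: "10000"  (len 5)
t=1: "000010"  (len 6)
t=2: "00010"  (len 5)
t=3: "0010"  (len 4)
t=4: "010"  (len 3)
t=5: "10"  (len 2)
t=6: "00110"  (len 5)
t=7: "0110"  (len 4)
t=8: "110"  (len 3)
t=9: "100110"  (len 6)

6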